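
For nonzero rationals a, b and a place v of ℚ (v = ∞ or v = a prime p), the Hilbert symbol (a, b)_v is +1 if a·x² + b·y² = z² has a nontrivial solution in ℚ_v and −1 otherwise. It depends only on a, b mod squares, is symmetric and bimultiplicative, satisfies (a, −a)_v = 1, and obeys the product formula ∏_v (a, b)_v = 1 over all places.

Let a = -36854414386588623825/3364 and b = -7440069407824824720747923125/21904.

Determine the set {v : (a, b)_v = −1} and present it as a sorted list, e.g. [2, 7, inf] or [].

[2, inf]

Mod squares: a ≡ -3553, b ≡ -13. Check v ∈ {∞, 2, 3, 5, 7, 11, 13, 17, 19, 29, 37}.
v=37: a=37^0·(≡21), b=37^-2·(≡29) mod 37; (21|37)=+1, (29|37)=-1; (−1)^{0·-2·18}·(+1)^-2·(-1)^0 = +1.
v=29: a=29^-2·(≡21), b=29^0·(≡16) mod 29; (21|29)=-1, (16|29)=+1; (−1)^{-2·0·14}·(-1)^0·(+1)^-2 = +1.
v=17: a=17^3·(≡10), b=17^6·(≡13) mod 17; (10|17)=-1, (13|17)=+1; (−1)^{3·6·8}·(-1)^6·(+1)^3 = +1.
v=3: a=3^4·(≡2), b=3^0·(≡2) mod 3; (2|3)=-1, (2|3)=-1; (−1)^{4·0·1}·(-1)^0·(-1)^4 = +1.
v=7: a=7^4·(≡3), b=7^6·(≡2) mod 7; (3|7)=-1, (2|7)=+1; (−1)^{4·6·3}·(-1)^6·(+1)^4 = +1.
v=13: a=13^2·(≡9), b=13^3·(≡12) mod 13; (9|13)=+1, (12|13)=+1; (−1)^{2·3·6}·(+1)^3·(+1)^2 = +1.
v=∞: -3553 < 0 and -13 < 0  ⇒  (a,b)_∞ = -1.
v=5: a=5^2·(≡3), b=5^4·(≡2) mod 5; (3|5)=-1, (2|5)=-1; (−1)^{2·4·2}·(-1)^4·(-1)^2 = +1.
v=2: v_2(a)=-2, v_2(b)=-4; units ≡ 7, 3 (mod 8); ε·ε+αω+βω = 1·1+-2·1+-4·0 ≡ 1  ⇒  (a,b)_2 = -1.
v=11: a=11^3·(≡10), b=11^4·(≡5) mod 11; (10|11)=-1, (5|11)=+1; (−1)^{3·4·5}·(-1)^4·(+1)^3 = +1.
v=19: a=19^3·(≡3), b=19^4·(≡11) mod 19; (3|19)=-1, (11|19)=+1; (−1)^{3·4·9}·(-1)^4·(+1)^3 = +1.
|Ram(-3553, -13)| = 2, even; anisotropic at {2, ∞}.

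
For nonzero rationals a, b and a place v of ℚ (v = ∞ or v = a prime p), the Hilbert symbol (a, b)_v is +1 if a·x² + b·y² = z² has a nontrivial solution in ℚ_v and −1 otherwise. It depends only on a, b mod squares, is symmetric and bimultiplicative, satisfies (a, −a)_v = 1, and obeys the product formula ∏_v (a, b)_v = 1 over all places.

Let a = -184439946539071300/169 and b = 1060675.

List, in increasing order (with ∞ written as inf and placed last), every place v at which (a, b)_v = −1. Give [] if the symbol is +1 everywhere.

[2, 7, 11, 29]

Mod squares: a ≡ -2233, b ≡ 42427. Check v ∈ {∞, 2, 5, 7, 11, 13, 19, 29, 37}.
v=7: a=7^3·(≡5), b=7^1·(≡3) mod 7; (5|7)=-1, (3|7)=-1; (−1)^{3·1·3}·(-1)^1·(-1)^3 = -1.
v=29: a=29^3·(≡10), b=29^1·(≡6) mod 29; (10|29)=-1, (6|29)=+1; (−1)^{3·1·14}·(-1)^1·(+1)^3 = -1.
v=∞: -2233 < 0 and 42427 > 0  ⇒  (a,b)_∞ = +1.
v=2: v_2(a)=2, v_2(b)=0; units ≡ 7, 3 (mod 8); ε·ε+αω+βω = 1·1+2·1+0·0 ≡ 1  ⇒  (a,b)_2 = -1.
v=19: a=19^0·(≡1), b=19^1·(≡3) mod 19; (1|19)=+1, (3|19)=-1; (−1)^{0·1·9}·(+1)^1·(-1)^0 = +1.
v=13: a=13^-2·(≡1), b=13^0·(≡5) mod 13; (1|13)=+1, (5|13)=-1; (−1)^{-2·0·6}·(+1)^0·(-1)^-2 = +1.
v=11: a=11^5·(≡6), b=11^1·(≡10) mod 11; (6|11)=-1, (10|11)=-1; (−1)^{5·1·5}·(-1)^1·(-1)^5 = -1.
v=5: a=5^2·(≡2), b=5^2·(≡2) mod 5; (2|5)=-1, (2|5)=-1; (−1)^{2·2·2}·(-1)^2·(-1)^2 = +1.
v=37: a=37^2·(≡24), b=37^0·(≡33) mod 37; (24|37)=-1, (33|37)=+1; (−1)^{2·0·18}·(-1)^0·(+1)^2 = +1.
|Ram(-2233, 42427)| = 4, even; anisotropic at {2, 7, 11, 29}.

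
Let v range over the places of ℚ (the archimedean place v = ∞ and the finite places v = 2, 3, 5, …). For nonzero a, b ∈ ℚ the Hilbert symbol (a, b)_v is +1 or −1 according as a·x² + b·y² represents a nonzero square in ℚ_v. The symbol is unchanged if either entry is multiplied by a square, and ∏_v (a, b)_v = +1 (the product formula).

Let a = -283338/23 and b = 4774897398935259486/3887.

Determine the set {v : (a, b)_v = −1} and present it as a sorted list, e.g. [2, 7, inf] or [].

(a, b) ≡ (-80454, 47058) mod (ℚ^×)²; places V = {2, 3, 11, 13, 23, 31, 53, ∞}.
(a,b)_∞: sgn(-80454)=−, sgn(47058)=+, so +1.
(a,b)_3: α=5, u≡2; β=11, v≡2 (mod 3); (2|3)=-1, (2|3)=-1; sign (−1)^1·-1^11·-1^5 = -1.
(a,b)_23: α=-1, u≡22; β=-1, v≡11 (mod 23); (22|23)=-1, (11|23)=-1; sign (−1)^1·-1^-1·-1^-1 = -1.
(a,b)_13: α=0, u≡1; β=-2, v≡2 (mod 13); (1|13)=+1, (2|13)=-1; sign (−1)^0·+1^-2·-1^0 = +1.
(a,b)_2: α=1, β=1; u≡5, v≡1 (mod 8); ε(u)ε(v)=0·0, αω(v)=1·0, βω(u)=1·1; sum ≡ 1  ⇒  -1.
(a,b)_31: α=0, u≡23; β=3, v≡30 (mod 31); (23|31)=-1, (30|31)=-1; sign (−1)^0·-1^3·-1^0 = -1.
(a,b)_53: α=1, u≡51; β=2, v≡43 (mod 53); (51|53)=-1, (43|53)=+1; sign (−1)^0·-1^2·+1^1 = +1.
(a,b)_11: α=1, u≡4; β=5, v≡7 (mod 11); (4|11)=+1, (7|11)=-1; sign (−1)^1·+1^5·-1^1 = +1.
(-80454, 47058 / ℚ) ramifies at {2, 3, 23, 31}: a division algebra.

[2, 3, 23, 31]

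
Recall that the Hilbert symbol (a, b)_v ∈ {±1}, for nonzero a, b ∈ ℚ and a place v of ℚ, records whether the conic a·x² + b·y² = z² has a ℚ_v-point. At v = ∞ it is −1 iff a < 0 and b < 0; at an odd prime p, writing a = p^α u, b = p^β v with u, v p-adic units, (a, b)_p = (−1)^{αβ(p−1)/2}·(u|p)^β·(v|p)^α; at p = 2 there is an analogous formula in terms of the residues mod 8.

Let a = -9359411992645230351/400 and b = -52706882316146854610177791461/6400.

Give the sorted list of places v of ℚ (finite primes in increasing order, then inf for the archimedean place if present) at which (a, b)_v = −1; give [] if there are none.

[3, 19, 23, 37, 47, inf]

Mod squares: a ≡ -22231, b ≡ -2279829. Check v ∈ {∞, 2, 3, 5, 11, 19, 23, 37, 43, 47}.
v=37: a=37^2·(≡24), b=37^3·(≡25) mod 37; (24|37)=-1, (25|37)=+1; (−1)^{2·3·18}·(-1)^3·(+1)^2 = -1.
v=3: a=3^6·(≡2), b=3^5·(≡2) mod 3; (2|3)=-1, (2|3)=-1; (−1)^{6·5·1}·(-1)^5·(-1)^6 = -1.
v=2: v_2(a)=-4, v_2(b)=-8; units ≡ 1, 3 (mod 8); ε·ε+αω+βω = 0·1+-4·1+-8·0 ≡ 0  ⇒  (a,b)_2 = +1.
v=19: a=19^2·(≡10), b=19^3·(≡2) mod 19; (10|19)=-1, (2|19)=-1; (−1)^{2·3·9}·(-1)^3·(-1)^2 = -1.
v=5: a=5^-2·(≡4), b=5^-2·(≡4) mod 5; (4|5)=+1, (4|5)=+1; (−1)^{-2·-2·2}·(+1)^-2·(+1)^-2 = +1.
v=11: a=11^1·(≡1), b=11^2·(≡5) mod 11; (1|11)=+1, (5|11)=+1; (−1)^{1·2·5}·(+1)^2·(+1)^1 = +1.
v=47: a=47^3·(≡44), b=47^5·(≡38) mod 47; (44|47)=-1, (38|47)=-1; (−1)^{3·5·23}·(-1)^5·(-1)^3 = -1.
v=43: a=43^1·(≡19), b=43^2·(≡41) mod 43; (19|43)=-1, (41|43)=+1; (−1)^{1·2·21}·(-1)^2·(+1)^1 = +1.
v=∞: -22231 < 0 and -2279829 < 0  ⇒  (a,b)_∞ = -1.
v=23: a=23^2·(≡17), b=23^3·(≡22) mod 23; (17|23)=-1, (22|23)=-1; (−1)^{2·3·11}·(-1)^3·(-1)^2 = -1.
Ram(-22231, -2279829) = {3, 19, 23, 37, 47, ∞}; no ℚ_3-point on the conic.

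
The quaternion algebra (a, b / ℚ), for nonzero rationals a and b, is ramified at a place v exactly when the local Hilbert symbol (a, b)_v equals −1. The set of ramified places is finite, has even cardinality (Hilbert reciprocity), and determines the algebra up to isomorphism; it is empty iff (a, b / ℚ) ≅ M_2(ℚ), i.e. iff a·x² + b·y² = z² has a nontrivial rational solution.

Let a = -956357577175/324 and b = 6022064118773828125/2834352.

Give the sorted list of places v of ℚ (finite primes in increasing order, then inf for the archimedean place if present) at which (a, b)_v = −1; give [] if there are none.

[3, 11, 19, 31]

(a, b) ≡ (-4807, 5811663) mod (ℚ^×)²; places V = {2, 3, 5, 7, 11, 13, 19, 23, 31, ∞}.
(a,b)_3: α=-4, u≡2; β=-11, v≡1 (mod 3); (2|3)=-1, (1|3)=+1; sign (−1)^0·-1^-11·+1^-4 = -1.
(a,b)_5: α=2, u≡2; β=8, v≡3 (mod 5); (2|5)=-1, (3|5)=-1; sign (−1)^0·-1^8·-1^2 = +1.
(a,b)_23: α=1, u≡10; β=1, v≡18 (mod 23); (10|23)=-1, (18|23)=+1; sign (−1)^1·-1^1·+1^1 = +1.
(a,b)_∞: sgn(-4807)=−, sgn(5811663)=+, so +1.
(a,b)_19: α=1, u≡10; β=1, v≡3 (mod 19); (10|19)=-1, (3|19)=-1; sign (−1)^1·-1^1·-1^1 = -1.
(a,b)_13: α=2, u≡9; β=3, v≡7 (mod 13); (9|13)=+1, (7|13)=-1; sign (−1)^0·+1^3·-1^2 = +1.
(a,b)_7: α=2, u≡1; β=2, v≡2 (mod 7); (1|7)=+1, (2|7)=+1; sign (−1)^0·+1^2·+1^2 = +1.
(a,b)_11: α=1, u≡1; β=1, v≡3 (mod 11); (1|11)=+1, (3|11)=+1; sign (−1)^1·+1^1·+1^1 = -1.
(a,b)_2: α=-2, β=-4; u≡1, v≡7 (mod 8); ε(u)ε(v)=0·1, αω(v)=-2·0, βω(u)=-4·0; sum ≡ 0  ⇒  +1.
(a,b)_31: α=2, u≡30; β=3, v≡28 (mod 31); (30|31)=-1, (28|31)=+1; sign (−1)^0·-1^3·+1^2 = -1.
|Ram(-4807, 5811663)| = 4, even; anisotropic at {3, 11, 19, 31}.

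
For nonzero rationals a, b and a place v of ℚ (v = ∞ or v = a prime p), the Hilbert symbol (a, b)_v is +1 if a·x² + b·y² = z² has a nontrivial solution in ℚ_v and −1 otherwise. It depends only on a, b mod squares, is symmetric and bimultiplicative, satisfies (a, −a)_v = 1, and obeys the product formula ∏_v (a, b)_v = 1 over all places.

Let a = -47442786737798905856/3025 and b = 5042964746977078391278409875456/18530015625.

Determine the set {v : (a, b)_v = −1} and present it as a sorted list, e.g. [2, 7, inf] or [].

Mod squares: a ≡ -494, b ≡ 406. Check v ∈ {∞, 2, 3, 5, 7, 11, 13, 19, 29}.
v=11: a=11^-2·(≡5), b=11^-4·(≡8) mod 11; (5|11)=+1, (8|11)=-1; (−1)^{-2·-4·5}·(+1)^-4·(-1)^-2 = +1.
v=29: a=29^2·(≡6), b=29^3·(≡11) mod 29; (6|29)=+1, (11|29)=-1; (−1)^{2·3·14}·(+1)^3·(-1)^2 = +1.
v=7: a=7^0·(≡3), b=7^3·(≡2) mod 7; (3|7)=-1, (2|7)=+1; (−1)^{0·3·3}·(-1)^3·(+1)^0 = -1.
v=5: a=5^-2·(≡4), b=5^-6·(≡1) mod 5; (4|5)=+1, (1|5)=+1; (−1)^{-2·-6·2}·(+1)^-6·(+1)^-2 = +1.
v=3: a=3^0·(≡1), b=3^-4·(≡1) mod 3; (1|3)=+1, (1|3)=+1; (−1)^{0·-4·1}·(+1)^-4·(+1)^0 = +1.
v=13: a=13^7·(≡4), b=13^10·(≡3) mod 13; (4|13)=+1, (3|13)=+1; (−1)^{7·10·6}·(+1)^10·(+1)^7 = +1.
v=2: v_2(a)=17, v_2(b)=25; units ≡ 1, 3 (mod 8); ε·ε+αω+βω = 0·1+17·1+25·0 ≡ 1  ⇒  (a,b)_2 = -1.
v=19: a=19^3·(≡8), b=19^4·(≡4) mod 19; (8|19)=-1, (4|19)=+1; (−1)^{3·4·9}·(-1)^4·(+1)^3 = +1.
v=∞: -494 < 0 and 406 > 0  ⇒  (a,b)_∞ = +1.
(-494, 406 / ℚ) ramifies at {2, 7}: a division algebra.

[2, 7]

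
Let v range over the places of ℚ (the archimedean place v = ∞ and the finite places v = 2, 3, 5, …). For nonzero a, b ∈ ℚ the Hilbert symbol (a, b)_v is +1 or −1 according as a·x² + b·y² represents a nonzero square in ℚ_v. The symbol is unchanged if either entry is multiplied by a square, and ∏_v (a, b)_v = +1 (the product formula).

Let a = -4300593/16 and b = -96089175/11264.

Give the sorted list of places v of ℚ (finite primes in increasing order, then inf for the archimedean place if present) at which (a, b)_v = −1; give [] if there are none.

(a, b) ≡ (-33, -77) mod (ℚ^×)²; places V = {2, 3, 5, 7, 11, 13, 19, ∞}.
(a,b)_3: α=1, u≡1; β=2, v≡1 (mod 3); (1|3)=+1, (1|3)=+1; sign (−1)^0·+1^2·+1^1 = +1.
(a,b)_5: α=0, u≡2; β=2, v≡2 (mod 5); (2|5)=-1, (2|5)=-1; sign (−1)^0·-1^2·-1^0 = +1.
(a,b)_11: α=1, u≡2; β=-1, v≡5 (mod 11); (2|11)=-1, (5|11)=+1; sign (−1)^1·-1^-1·+1^1 = +1.
(a,b)_7: α=0, u≡2; β=1, v≡3 (mod 7); (2|7)=+1, (3|7)=-1; sign (−1)^0·+1^1·-1^0 = +1.
(a,b)_13: α=0, u≡5; β=2, v≡1 (mod 13); (5|13)=-1, (1|13)=+1; sign (−1)^0·-1^2·+1^0 = +1.
(a,b)_2: α=-4, β=-10; u≡7, v≡3 (mod 8); ε(u)ε(v)=1·1, αω(v)=-4·1, βω(u)=-10·0; sum ≡ 1  ⇒  -1.
(a,b)_∞: sgn(-33)=−, sgn(-77)=−, so -1.
(a,b)_19: α=4, u≡11; β=2, v≡14 (mod 19); (11|19)=+1, (14|19)=-1; sign (−1)^0·+1^2·-1^4 = +1.
(-33, -77 / ℚ) ramifies at {2, ∞}: a division algebra.

[2, inf]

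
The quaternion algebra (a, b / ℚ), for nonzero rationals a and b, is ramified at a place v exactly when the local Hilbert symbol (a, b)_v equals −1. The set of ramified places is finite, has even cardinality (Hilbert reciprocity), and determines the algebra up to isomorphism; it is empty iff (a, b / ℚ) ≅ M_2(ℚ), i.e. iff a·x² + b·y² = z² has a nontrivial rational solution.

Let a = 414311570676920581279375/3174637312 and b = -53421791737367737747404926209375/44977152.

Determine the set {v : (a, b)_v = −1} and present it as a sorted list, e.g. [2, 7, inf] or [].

Mod squares: a ≡ 6601, b ≡ -410205. Check v ∈ {∞, 2, 3, 5, 7, 11, 23, 29, 31, 41, 43}.
v=3: a=3^0·(≡1), b=3^-1·(≡2) mod 3; (1|3)=+1, (2|3)=-1; (−1)^{0·-1·1}·(+1)^-1·(-1)^0 = +1.
v=29: a=29^2·(≡18), b=29^3·(≡25) mod 29; (18|29)=-1, (25|29)=+1; (−1)^{2·3·14}·(-1)^3·(+1)^2 = -1.
v=∞: 6601 > 0 and -410205 < 0  ⇒  (a,b)_∞ = +1.
v=2: v_2(a)=-8, v_2(b)=-10; units ≡ 1, 3 (mod 8); ε·ε+αω+βω = 0·1+-8·1+-10·0 ≡ 0  ⇒  (a,b)_2 = +1.
v=43: a=43^2·(≡3), b=43^2·(≡38) mod 43; (3|43)=-1, (38|43)=+1; (−1)^{2·2·21}·(-1)^2·(+1)^2 = +1.
v=7: a=7^-1·(≡3), b=7^0·(≡4) mod 7; (3|7)=-1, (4|7)=+1; (−1)^{-1·0·3}·(-1)^0·(+1)^-1 = +1.
v=5: a=5^4·(≡1), b=5^5·(≡4) mod 5; (1|5)=+1, (4|5)=+1; (−1)^{4·5·2}·(+1)^5·(+1)^4 = +1.
v=11: a=11^-6·(≡9), b=11^-4·(≡10) mod 11; (9|11)=+1, (10|11)=-1; (−1)^{-6·-4·5}·(+1)^-4·(-1)^-6 = +1.
v=23: a=23^5·(≡11), b=23^7·(≡13) mod 23; (11|23)=-1, (13|23)=+1; (−1)^{5·7·11}·(-1)^7·(+1)^5 = +1.
v=31: a=31^2·(≡30), b=31^2·(≡28) mod 31; (30|31)=-1, (28|31)=+1; (−1)^{2·2·15}·(-1)^2·(+1)^2 = +1.
v=41: a=41^3·(≡27), b=41^5·(≡16) mod 41; (27|41)=-1, (16|41)=+1; (−1)^{3·5·20}·(-1)^5·(+1)^3 = -1.
(6601, -410205 / ℚ) ramifies at {29, 41}: a division algebra.

[29, 41]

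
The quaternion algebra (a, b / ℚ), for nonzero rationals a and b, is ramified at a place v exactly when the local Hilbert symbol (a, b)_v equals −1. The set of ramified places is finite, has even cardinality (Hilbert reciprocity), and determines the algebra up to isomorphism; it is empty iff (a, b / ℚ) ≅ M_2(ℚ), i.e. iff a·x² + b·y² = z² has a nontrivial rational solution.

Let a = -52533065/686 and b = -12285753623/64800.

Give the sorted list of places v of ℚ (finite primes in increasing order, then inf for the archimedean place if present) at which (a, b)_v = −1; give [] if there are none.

[13, inf]

(a, b) ≡ (-910, -286) mod (ℚ^×)²; places V = {2, 3, 5, 7, 11, 13, 23, 29, 31, ∞}.
(a,b)_3: α=0, u≡2; β=-4, v≡2 (mod 3); (2|3)=-1, (2|3)=-1; sign (−1)^0·-1^-4·-1^0 = +1.
(a,b)_23: α=0, u≡19; β=2, v≡12 (mod 23); (19|23)=-1, (12|23)=+1; sign (−1)^0·-1^2·+1^0 = +1.
(a,b)_31: α=2, u≡28; β=2, v≡15 (mod 31); (28|31)=+1, (15|31)=-1; sign (−1)^0·+1^2·-1^2 = +1.
(a,b)_2: α=-1, β=-5; u≡1, v≡1 (mod 8); ε(u)ε(v)=0·0, αω(v)=-1·0, βω(u)=-5·0; sum ≡ 0  ⇒  +1.
(a,b)_13: α=1, u≡11; β=3, v≡1 (mod 13); (11|13)=-1, (1|13)=+1; sign (−1)^0·-1^3·+1^1 = -1.
(a,b)_5: α=1, u≡2; β=-2, v≡1 (mod 5); (2|5)=-1, (1|5)=+1; sign (−1)^0·-1^-2·+1^1 = +1.
(a,b)_29: α=2, u≡26; β=0, v≡9 (mod 29); (26|29)=-1, (9|29)=+1; sign (−1)^0·-1^0·+1^2 = +1.
(a,b)_7: α=-3, u≡5; β=0, v≡4 (mod 7); (5|7)=-1, (4|7)=+1; sign (−1)^0·-1^0·+1^-3 = +1.
(a,b)_∞: sgn(-910)=−, sgn(-286)=−, so -1.
(a,b)_11: α=0, u≡5; β=1, v≡10 (mod 11); (5|11)=+1, (10|11)=-1; sign (−1)^0·+1^1·-1^0 = +1.
Ram(-910, -286) = {13, ∞}; no ℚ_13-point on the conic.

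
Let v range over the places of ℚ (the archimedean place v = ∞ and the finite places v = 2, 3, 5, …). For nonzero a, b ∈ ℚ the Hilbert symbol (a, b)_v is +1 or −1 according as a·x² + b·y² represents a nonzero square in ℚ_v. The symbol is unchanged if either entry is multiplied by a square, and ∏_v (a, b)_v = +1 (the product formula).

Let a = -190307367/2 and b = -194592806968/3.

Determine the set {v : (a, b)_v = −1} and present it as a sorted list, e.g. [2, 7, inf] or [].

(a, b) ≡ (-174, -714) mod (ℚ^×)²; places V = {2, 3, 7, 17, 29, ∞}.
(a,b)_2: α=-1, β=3; u≡1, v≡3 (mod 8); ε(u)ε(v)=0·1, αω(v)=-1·1, βω(u)=3·0; sum ≡ 1  ⇒  -1.
(a,b)_∞: sgn(-174)=−, sgn(-714)=−, so -1.
(a,b)_29: α=3, u≡28; β=4, v≡8 (mod 29); (28|29)=+1, (8|29)=-1; sign (−1)^0·+1^4·-1^3 = -1.
(a,b)_17: α=2, u≡13; β=3, v≡1 (mod 17); (13|17)=+1, (1|17)=+1; sign (−1)^0·+1^3·+1^2 = +1.
(a,b)_3: α=3, u≡2; β=-1, v≡2 (mod 3); (2|3)=-1, (2|3)=-1; sign (−1)^1·-1^-1·-1^3 = -1.
(a,b)_7: α=0, u≡1; β=1, v≡5 (mod 7); (1|7)=+1, (5|7)=-1; sign (−1)^0·+1^1·-1^0 = +1.
Ram(-174, -714) = {2, 3, 29, ∞}; no ℚ_2-point on the conic.

[2, 3, 29, inf]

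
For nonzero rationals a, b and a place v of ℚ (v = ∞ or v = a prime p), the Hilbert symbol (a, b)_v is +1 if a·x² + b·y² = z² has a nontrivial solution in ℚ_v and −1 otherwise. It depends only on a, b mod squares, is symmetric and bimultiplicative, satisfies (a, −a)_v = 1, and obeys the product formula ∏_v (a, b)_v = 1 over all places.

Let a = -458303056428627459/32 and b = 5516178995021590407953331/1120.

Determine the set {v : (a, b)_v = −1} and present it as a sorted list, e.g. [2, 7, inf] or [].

Mod squares: a ≡ -289478, b ≡ 111980222130. Check v ∈ {∞, 2, 3, 5, 7, 11, 17, 23, 29, 31, 37, 41}.
v=2: v_2(a)=-5, v_2(b)=-5; units ≡ 5, 1 (mod 8); ε·ε+αω+βω = 0·0+-5·0+-5·1 ≡ 1  ⇒  (a,b)_2 = -1.
v=7: a=7^1·(≡2), b=7^-1·(≡5) mod 7; (2|7)=+1, (5|7)=-1; (−1)^{1·-1·3}·(+1)^-1·(-1)^1 = +1.
v=5: a=5^0·(≡3), b=5^-1·(≡4) mod 5; (3|5)=-1, (4|5)=+1; (−1)^{0·-1·2}·(-1)^-1·(+1)^0 = -1.
v=17: a=17^2·(≡8), b=17^3·(≡13) mod 17; (8|17)=+1, (13|17)=+1; (−1)^{2·3·8}·(+1)^3·(+1)^2 = +1.
v=∞: -289478 < 0 and 111980222130 > 0  ⇒  (a,b)_∞ = +1.
v=23: a=23^3·(≡2), b=23^3·(≡13) mod 23; (2|23)=+1, (13|23)=+1; (−1)^{3·3·11}·(+1)^3·(+1)^3 = -1.
v=31: a=31^1·(≡22), b=31^1·(≡15) mod 31; (22|31)=-1, (15|31)=-1; (−1)^{1·1·15}·(-1)^1·(-1)^1 = -1.
v=37: a=37^2·(≡25), b=37^3·(≡9) mod 37; (25|37)=+1, (9|37)=+1; (−1)^{2·3·18}·(+1)^3·(+1)^2 = +1.
v=41: a=41^2·(≡37), b=41^3·(≡31) mod 41; (37|41)=+1, (31|41)=+1; (−1)^{2·3·20}·(+1)^3·(+1)^2 = +1.
v=3: a=3^2·(≡1), b=3^5·(≡1) mod 3; (1|3)=+1, (1|3)=+1; (−1)^{2·5·1}·(+1)^5·(+1)^2 = +1.
v=29: a=29^1·(≡28), b=29^1·(≡5) mod 29; (28|29)=+1, (5|29)=+1; (−1)^{1·1·14}·(+1)^1·(+1)^1 = +1.
v=11: a=11^0·(≡5), b=11^2·(≡6) mod 11; (5|11)=+1, (6|11)=-1; (−1)^{0·2·5}·(+1)^2·(-1)^0 = +1.
|Ram(-289478, 111980222130)| = 4, even; anisotropic at {2, 5, 23, 31}.

[2, 5, 23, 31]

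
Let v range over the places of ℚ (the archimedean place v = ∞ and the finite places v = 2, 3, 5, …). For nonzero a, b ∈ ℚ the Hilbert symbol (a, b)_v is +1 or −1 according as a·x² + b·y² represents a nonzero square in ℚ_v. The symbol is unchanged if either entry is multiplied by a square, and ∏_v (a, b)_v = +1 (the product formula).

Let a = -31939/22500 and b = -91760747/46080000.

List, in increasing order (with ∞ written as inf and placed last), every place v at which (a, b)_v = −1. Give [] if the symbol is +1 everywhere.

[2, inf]

Mod squares: a ≡ -19, b ≡ -646. Check v ∈ {∞, 2, 3, 5, 13, 17, 19, 41}.
v=17: a=17^0·(≡8), b=17^1·(≡16) mod 17; (8|17)=+1, (16|17)=+1; (−1)^{0·1·8}·(+1)^1·(+1)^0 = +1.
v=3: a=3^-2·(≡2), b=3^-2·(≡2) mod 3; (2|3)=-1, (2|3)=-1; (−1)^{-2·-2·1}·(-1)^-2·(-1)^-2 = +1.
v=19: a=19^1·(≡12), b=19^1·(≡7) mod 19; (12|19)=-1, (7|19)=+1; (−1)^{1·1·9}·(-1)^1·(+1)^1 = +1.
v=∞: -19 < 0 and -646 < 0  ⇒  (a,b)_∞ = -1.
v=13: a=13^0·(≡8), b=13^2·(≡12) mod 13; (8|13)=-1, (12|13)=+1; (−1)^{0·2·6}·(-1)^2·(+1)^0 = +1.
v=5: a=5^-4·(≡1), b=5^-4·(≡1) mod 5; (1|5)=+1, (1|5)=+1; (−1)^{-4·-4·2}·(+1)^-4·(+1)^-4 = +1.
v=41: a=41^2·(≡34), b=41^2·(≡31) mod 41; (34|41)=-1, (31|41)=+1; (−1)^{2·2·20}·(-1)^2·(+1)^2 = +1.
v=2: v_2(a)=-2, v_2(b)=-13; units ≡ 5, 5 (mod 8); ε·ε+αω+βω = 0·0+-2·1+-13·1 ≡ 1  ⇒  (a,b)_2 = -1.
Ram(-19, -646) = {2, ∞}; no ℚ_2-point on the conic.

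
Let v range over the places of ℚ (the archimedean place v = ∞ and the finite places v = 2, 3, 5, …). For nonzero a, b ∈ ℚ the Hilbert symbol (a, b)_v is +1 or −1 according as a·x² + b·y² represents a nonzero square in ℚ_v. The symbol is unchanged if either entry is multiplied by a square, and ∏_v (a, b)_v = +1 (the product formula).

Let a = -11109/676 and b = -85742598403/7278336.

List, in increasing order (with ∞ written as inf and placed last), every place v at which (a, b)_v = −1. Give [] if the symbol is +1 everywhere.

[2, 3, 13, inf]

(a, b) ≡ (-21, -7293) mod (ℚ^×)²; places V = {2, 3, 7, 11, 13, 17, 19, 23, ∞}.
(a,b)_13: α=-2, u≡8; β=-1, v≡6 (mod 13); (8|13)=-1, (6|13)=-1; sign (−1)^0·-1^-1·-1^-2 = -1.
(a,b)_7: α=1, u≡4; β=4, v≡2 (mod 7); (4|7)=+1, (2|7)=+1; sign (−1)^0·+1^4·+1^1 = +1.
(a,b)_23: α=2, u≡13; β=2, v≡21 (mod 23); (13|23)=+1, (21|23)=-1; sign (−1)^0·+1^2·-1^2 = +1.
(a,b)_17: α=0, u≡2; β=1, v≡8 (mod 17); (2|17)=+1, (8|17)=+1; sign (−1)^0·+1^1·+1^0 = +1.
(a,b)_∞: sgn(-21)=−, sgn(-7293)=−, so -1.
(a,b)_19: α=0, u≡4; β=2, v≡18 (mod 19); (4|19)=+1, (18|19)=-1; sign (−1)^0·+1^2·-1^0 = +1.
(a,b)_3: α=1, u≡2; β=-7, v≡2 (mod 3); (2|3)=-1, (2|3)=-1; sign (−1)^1·-1^-7·-1^1 = -1.
(a,b)_11: α=0, u≡9; β=1, v≡8 (mod 11); (9|11)=+1, (8|11)=-1; sign (−1)^0·+1^1·-1^0 = +1.
(a,b)_2: α=-2, β=-8; u≡3, v≡3 (mod 8); ε(u)ε(v)=1·1, αω(v)=-2·1, βω(u)=-8·1; sum ≡ 1  ⇒  -1.
|Ram(-21, -7293)| = 4, even; anisotropic at {2, 3, 13, ∞}.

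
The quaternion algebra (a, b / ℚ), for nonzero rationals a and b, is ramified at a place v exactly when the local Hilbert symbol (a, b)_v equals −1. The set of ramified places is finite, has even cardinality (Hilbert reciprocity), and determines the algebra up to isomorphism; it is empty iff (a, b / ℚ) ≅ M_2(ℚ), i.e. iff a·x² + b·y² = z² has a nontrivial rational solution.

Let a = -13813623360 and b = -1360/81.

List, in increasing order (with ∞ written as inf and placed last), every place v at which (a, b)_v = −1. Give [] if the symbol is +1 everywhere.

[2, 23, 29, inf]

(a, b) ≡ (-2664665, -85) mod (ℚ^×)²; places V = {2, 3, 5, 17, 23, 29, 47, ∞}.
(a,b)_17: α=1, u≡5; β=1, v≡3 (mod 17); (5|17)=-1, (3|17)=-1; sign (−1)^0·-1^1·-1^1 = +1.
(a,b)_23: α=1, u≡10; β=0, v≡17 (mod 23); (10|23)=-1, (17|23)=-1; sign (−1)^0·-1^0·-1^1 = -1.
(a,b)_2: α=6, β=4; u≡7, v≡3 (mod 8); ε(u)ε(v)=1·1, αω(v)=6·1, βω(u)=4·0; sum ≡ 1  ⇒  -1.
(a,b)_29: α=1, u≡4; β=0, v≡14 (mod 29); (4|29)=+1, (14|29)=-1; sign (−1)^0·+1^0·-1^1 = -1.
(a,b)_3: α=4, u≡1; β=-4, v≡2 (mod 3); (1|3)=+1, (2|3)=-1; sign (−1)^0·+1^-4·-1^4 = +1.
(a,b)_∞: sgn(-2664665)=−, sgn(-85)=−, so -1.
(a,b)_47: α=1, u≡6; β=0, v≡7 (mod 47); (6|47)=+1, (7|47)=+1; sign (−1)^0·+1^0·+1^1 = +1.
(a,b)_5: α=1, u≡3; β=1, v≡3 (mod 5); (3|5)=-1, (3|5)=-1; sign (−1)^0·-1^1·-1^1 = +1.
|Ram(-2664665, -85)| = 4, even; anisotropic at {2, 23, 29, ∞}.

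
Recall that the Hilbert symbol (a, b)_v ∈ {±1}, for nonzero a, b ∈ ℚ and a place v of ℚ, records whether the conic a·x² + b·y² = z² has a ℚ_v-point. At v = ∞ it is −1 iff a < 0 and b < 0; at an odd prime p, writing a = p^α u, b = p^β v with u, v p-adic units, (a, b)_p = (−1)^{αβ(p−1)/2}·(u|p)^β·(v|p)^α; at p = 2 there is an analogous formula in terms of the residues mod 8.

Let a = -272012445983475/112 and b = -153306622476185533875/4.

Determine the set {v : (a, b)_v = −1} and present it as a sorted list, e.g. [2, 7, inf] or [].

[5, 7, 17, 31, 53, inf]

(a, b) ≡ (-195517, -2795) mod (ℚ^×)²; places V = {2, 3, 5, 7, 13, 17, 31, 43, 53, ∞}.
(a,b)_53: α=1, u≡27; β=2, v≡22 (mod 53); (27|53)=-1, (22|53)=-1; sign (−1)^0·-1^2·-1^1 = -1.
(a,b)_31: α=1, u≡24; β=2, v≡22 (mod 31); (24|31)=-1, (22|31)=-1; sign (−1)^0·-1^2·-1^1 = -1.
(a,b)_43: α=2, u≡25; β=3, v≡10 (mod 43); (25|43)=+1, (10|43)=+1; sign (−1)^0·+1^3·+1^2 = +1.
(a,b)_7: α=-1, u≡3; β=0, v≡3 (mod 7); (3|7)=-1, (3|7)=-1; sign (−1)^0·-1^0·-1^-1 = -1.
(a,b)_∞: sgn(-195517)=−, sgn(-2795)=−, so -1.
(a,b)_5: α=2, u≡3; β=3, v≡1 (mod 5); (3|5)=-1, (1|5)=+1; sign (−1)^0·-1^3·+1^2 = -1.
(a,b)_17: α=3, u≡1; β=2, v≡12 (mod 17); (1|17)=+1, (12|17)=-1; sign (−1)^0·+1^2·-1^3 = -1.
(a,b)_3: α=6, u≡2; β=2, v≡1 (mod 3); (2|3)=-1, (1|3)=+1; sign (−1)^0·-1^2·+1^6 = +1.
(a,b)_13: α=0, u≡3; β=3, v≡11 (mod 13); (3|13)=+1, (11|13)=-1; sign (−1)^0·+1^3·-1^0 = +1.
(a,b)_2: α=-4, β=-2; u≡3, v≡5 (mod 8); ε(u)ε(v)=1·0, αω(v)=-4·1, βω(u)=-2·1; sum ≡ 0  ⇒  +1.
Ram(-195517, -2795) = {5, 7, 17, 31, 53, ∞}; no ℚ_5-point on the conic.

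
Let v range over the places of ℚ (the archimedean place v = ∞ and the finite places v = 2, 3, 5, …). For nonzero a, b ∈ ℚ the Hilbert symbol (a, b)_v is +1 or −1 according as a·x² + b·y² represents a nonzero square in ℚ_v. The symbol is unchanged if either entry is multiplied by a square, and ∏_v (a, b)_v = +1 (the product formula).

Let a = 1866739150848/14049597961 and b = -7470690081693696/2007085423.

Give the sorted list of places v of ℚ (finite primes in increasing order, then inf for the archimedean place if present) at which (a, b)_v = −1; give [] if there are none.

(a, b) ≡ (22287, -131138) mod (ℚ^×)²; places V = {2, 3, 7, 11, 13, 17, 19, 23, 29, 41, 59, ∞}.
(a,b)_11: α=2, u≡9; β=2, v≡5 (mod 11); (9|11)=+1, (5|11)=+1; sign (−1)^0·+1^2·+1^2 = +1.
(a,b)_17: α=1, u≡15; β=1, v≡13 (mod 17); (15|17)=+1, (13|17)=+1; sign (−1)^0·+1^1·+1^1 = +1.
(a,b)_19: α=1, u≡2; β=1, v≡3 (mod 19); (2|19)=-1, (3|19)=-1; sign (−1)^1·-1^1·-1^1 = -1.
(a,b)_23: α=1, u≡2; β=2, v≡2 (mod 23); (2|23)=+1, (2|23)=+1; sign (−1)^0·+1^2·+1^1 = +1.
(a,b)_29: α=0, u≡12; β=1, v≡8 (mod 29); (12|29)=-1, (8|29)=-1; sign (−1)^0·-1^1·-1^0 = -1.
(a,b)_2: α=12, β=13; u≡7, v≡7 (mod 8); ε(u)ε(v)=1·1, αω(v)=12·0, βω(u)=13·0; sum ≡ 1  ⇒  -1.
(a,b)_7: α=-4, u≡6; β=-3, v≡5 (mod 7); (6|7)=-1, (5|7)=-1; sign (−1)^0·-1^-3·-1^-4 = -1.
(a,b)_13: α=2, u≡8; β=2, v≡8 (mod 13); (8|13)=-1, (8|13)=-1; sign (−1)^0·-1^2·-1^2 = +1.
(a,b)_41: α=-2, u≡27; β=-2, v≡31 (mod 41); (27|41)=-1, (31|41)=+1; sign (−1)^0·-1^-2·+1^-2 = +1.
(a,b)_∞: sgn(22287)=+, sgn(-131138)=−, so +1.
(a,b)_59: α=-2, u≡56; β=-2, v≡26 (mod 59); (56|59)=-1, (26|59)=+1; sign (−1)^0·-1^-2·+1^-2 = +1.
(a,b)_3: α=1, u≡1; β=2, v≡1 (mod 3); (1|3)=+1, (1|3)=+1; sign (−1)^0·+1^2·+1^1 = +1.
|Ram(22287, -131138)| = 4, even; anisotropic at {2, 7, 19, 29}.

[2, 7, 19, 29]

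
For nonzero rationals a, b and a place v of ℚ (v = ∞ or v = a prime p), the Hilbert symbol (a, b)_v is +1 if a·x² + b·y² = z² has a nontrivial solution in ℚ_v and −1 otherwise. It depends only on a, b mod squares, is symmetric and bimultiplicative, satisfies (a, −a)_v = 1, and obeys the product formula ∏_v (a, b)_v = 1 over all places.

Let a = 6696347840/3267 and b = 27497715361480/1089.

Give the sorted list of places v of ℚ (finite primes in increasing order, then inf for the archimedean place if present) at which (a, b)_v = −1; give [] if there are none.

Mod squares: a ≡ 105, b ≡ 130. Check v ∈ {∞, 2, 3, 5, 7, 11, 13, 19}.
v=11: a=11^-2·(≡10), b=11^-2·(≡5) mod 11; (10|11)=-1, (5|11)=+1; (−1)^{-2·-2·5}·(-1)^-2·(+1)^-2 = +1.
v=19: a=19^2·(≡13), b=19^4·(≡9) mod 19; (13|19)=-1, (9|19)=+1; (−1)^{2·4·9}·(-1)^4·(+1)^2 = +1.
v=∞: 105 > 0 and 130 > 0  ⇒  (a,b)_∞ = +1.
v=5: a=5^1·(≡4), b=5^1·(≡4) mod 5; (4|5)=+1, (4|5)=+1; (−1)^{1·1·2}·(+1)^1·(+1)^1 = +1.
v=2: v_2(a)=6, v_2(b)=3; units ≡ 1, 1 (mod 8); ε·ε+αω+βω = 0·0+6·0+3·0 ≡ 0  ⇒  (a,b)_2 = +1.
v=13: a=13^2·(≡9), b=13^3·(≡12) mod 13; (9|13)=+1, (12|13)=+1; (−1)^{2·3·6}·(+1)^3·(+1)^2 = +1.
v=7: a=7^3·(≡4), b=7^4·(≡1) mod 7; (4|7)=+1, (1|7)=+1; (−1)^{3·4·3}·(+1)^4·(+1)^3 = +1.
v=3: a=3^-3·(≡2), b=3^-2·(≡1) mod 3; (2|3)=-1, (1|3)=+1; (−1)^{-3·-2·1}·(-1)^-2·(+1)^-3 = +1.
Ram(a, b) = ∅: the form 105·x² + 130·y² − z² is isotropic over every ℚ_v, so by Hasse–Minkowski it is isotropic over ℚ.

[]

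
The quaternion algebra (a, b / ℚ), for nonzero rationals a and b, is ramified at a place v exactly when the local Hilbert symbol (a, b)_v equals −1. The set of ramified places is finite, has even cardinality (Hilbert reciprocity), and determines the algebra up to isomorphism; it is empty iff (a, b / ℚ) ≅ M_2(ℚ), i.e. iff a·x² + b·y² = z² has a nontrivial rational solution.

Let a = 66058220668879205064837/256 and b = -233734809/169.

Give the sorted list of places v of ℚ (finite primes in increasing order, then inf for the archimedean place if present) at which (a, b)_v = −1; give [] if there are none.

(a, b) ≡ (957, -233734809) mod (ℚ^×)²; places V = {2, 3, 7, 11, 13, 17, 23, 29, 37, 41, ∞}.
(a,b)_7: α=2, u≡5; β=1, v≡6 (mod 7); (5|7)=-1, (6|7)=-1; sign (−1)^0·-1^1·-1^2 = -1.
(a,b)_2: α=-8, β=0; u≡5, v≡7 (mod 8); ε(u)ε(v)=0·1, αω(v)=-8·0, βω(u)=0·1; sum ≡ 0  ⇒  +1.
(a,b)_17: α=2, u≡7; β=0, v≡7 (mod 17); (7|17)=-1, (7|17)=-1; sign (−1)^0·-1^0·-1^2 = +1.
(a,b)_3: α=3, u≡1; β=1, v≡2 (mod 3); (1|3)=+1, (2|3)=-1; sign (−1)^1·+1^1·-1^3 = +1.
(a,b)_∞: sgn(957)=+, sgn(-233734809)=−, so +1.
(a,b)_41: α=2, u≡24; β=1, v≡32 (mod 41); (24|41)=-1, (32|41)=+1; sign (−1)^0·-1^1·+1^2 = -1.
(a,b)_13: α=0, u≡5; β=-2, v≡4 (mod 13); (5|13)=-1, (4|13)=+1; sign (−1)^0·-1^-2·+1^0 = +1.
(a,b)_29: α=3, u≡4; β=1, v≡5 (mod 29); (4|29)=+1, (5|29)=+1; sign (−1)^0·+1^1·+1^3 = +1.
(a,b)_23: α=4, u≡19; β=1, v≡18 (mod 23); (19|23)=-1, (18|23)=+1; sign (−1)^0·-1^1·+1^4 = -1.
(a,b)_11: α=1, u≡6; β=1, v≡1 (mod 11); (6|11)=-1, (1|11)=+1; sign (−1)^1·-1^1·+1^1 = +1.
(a,b)_37: α=2, u≡18; β=1, v≡30 (mod 37); (18|37)=-1, (30|37)=+1; sign (−1)^0·-1^1·+1^2 = -1.
|Ram(957, -233734809)| = 4, even; anisotropic at {7, 23, 37, 41}.

[7, 23, 37, 41]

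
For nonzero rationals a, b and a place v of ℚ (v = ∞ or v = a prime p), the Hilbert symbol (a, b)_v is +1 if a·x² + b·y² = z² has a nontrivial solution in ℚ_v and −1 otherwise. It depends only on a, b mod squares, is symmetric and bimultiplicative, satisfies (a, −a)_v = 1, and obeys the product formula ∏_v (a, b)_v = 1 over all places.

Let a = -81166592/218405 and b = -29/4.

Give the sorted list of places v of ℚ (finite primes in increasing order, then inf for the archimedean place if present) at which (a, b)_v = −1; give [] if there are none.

[2, inf]

Mod squares: a ≡ -1885, b ≡ -29. Check v ∈ {∞, 2, 5, 11, 13, 19, 29}.
v=29: a=29^3·(≡6), b=29^1·(≡7) mod 29; (6|29)=+1, (7|29)=+1; (−1)^{3·1·14}·(+1)^1·(+1)^3 = +1.
v=5: a=5^-1·(≡3), b=5^0·(≡4) mod 5; (3|5)=-1, (4|5)=+1; (−1)^{-1·0·2}·(-1)^0·(+1)^-1 = +1.
v=2: v_2(a)=8, v_2(b)=-2; units ≡ 3, 3 (mod 8); ε·ε+αω+βω = 1·1+8·1+-2·1 ≡ 1  ⇒  (a,b)_2 = -1.
v=13: a=13^1·(≡6), b=13^0·(≡9) mod 13; (6|13)=-1, (9|13)=+1; (−1)^{1·0·6}·(-1)^0·(+1)^1 = +1.
v=11: a=11^-2·(≡10), b=11^0·(≡1) mod 11; (10|11)=-1, (1|11)=+1; (−1)^{-2·0·5}·(-1)^0·(+1)^-2 = +1.
v=∞: -1885 < 0 and -29 < 0  ⇒  (a,b)_∞ = -1.
v=19: a=19^-2·(≡12), b=19^0·(≡7) mod 19; (12|19)=-1, (7|19)=+1; (−1)^{-2·0·9}·(-1)^0·(+1)^-2 = +1.
(-1885, -29 / ℚ) ramifies at {2, ∞}: a division algebra.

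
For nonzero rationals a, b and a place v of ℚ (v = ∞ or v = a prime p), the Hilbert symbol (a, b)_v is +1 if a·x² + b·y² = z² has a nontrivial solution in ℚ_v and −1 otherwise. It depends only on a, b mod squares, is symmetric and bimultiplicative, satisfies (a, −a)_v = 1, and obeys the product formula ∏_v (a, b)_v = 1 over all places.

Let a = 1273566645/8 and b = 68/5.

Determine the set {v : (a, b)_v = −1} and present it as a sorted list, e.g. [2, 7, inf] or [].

(a, b) ≡ (12090, 85) mod (ℚ^×)²; places V = {2, 3, 5, 13, 17, 31, ∞}.
(a,b)_5: α=1, u≡3; β=-1, v≡3 (mod 5); (3|5)=-1, (3|5)=-1; sign (−1)^0·-1^-1·-1^1 = +1.
(a,b)_13: α=1, u≡7; β=0, v≡11 (mod 13); (7|13)=-1, (11|13)=-1; sign (−1)^0·-1^0·-1^1 = -1.
(a,b)_2: α=-3, β=2; u≡5, v≡5 (mod 8); ε(u)ε(v)=0·0, αω(v)=-3·1, βω(u)=2·1; sum ≡ 1  ⇒  -1.
(a,b)_∞: sgn(12090)=+, sgn(85)=+, so +1.
(a,b)_31: α=1, u≡25; β=0, v≡26 (mod 31); (25|31)=+1, (26|31)=-1; sign (−1)^0·+1^0·-1^1 = -1.
(a,b)_17: α=2, u≡6; β=1, v≡11 (mod 17); (6|17)=-1, (11|17)=-1; sign (−1)^0·-1^1·-1^2 = -1.
(a,b)_3: α=7, u≡1; β=0, v≡1 (mod 3); (1|3)=+1, (1|3)=+1; sign (−1)^0·+1^0·+1^7 = +1.
|Ram(12090, 85)| = 4, even; anisotropic at {2, 13, 17, 31}.

[2, 13, 17, 31]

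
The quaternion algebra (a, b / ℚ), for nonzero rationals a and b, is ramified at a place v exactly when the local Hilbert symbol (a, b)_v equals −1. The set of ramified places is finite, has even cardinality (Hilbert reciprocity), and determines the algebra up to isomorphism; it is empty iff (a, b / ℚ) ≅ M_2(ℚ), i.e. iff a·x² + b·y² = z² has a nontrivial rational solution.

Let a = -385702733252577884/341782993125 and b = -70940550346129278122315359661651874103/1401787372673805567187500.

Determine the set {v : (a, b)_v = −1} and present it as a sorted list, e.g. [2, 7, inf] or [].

[7, 11, 17, inf]

(a, b) ≡ (-88179, -14421) mod (ℚ^×)²; places V = {2, 3, 5, 7, 11, 13, 17, 19, 23, 31, 47, ∞}.
(a,b)_∞: sgn(-88179)=−, sgn(-14421)=−, so -1.
(a,b)_7: α=-3, u≡3; β=-6, v≡6 (mod 7); (3|7)=-1, (6|7)=-1; sign (−1)^0·-1^-6·-1^-3 = -1.
(a,b)_31: α=2, u≡8; β=4, v≡25 (mod 31); (8|31)=+1, (25|31)=+1; sign (−1)^0·+1^4·+1^2 = +1.
(a,b)_3: α=-13, u≡1; β=-27, v≡2 (mod 3); (1|3)=+1, (2|3)=-1; sign (−1)^1·+1^-27·-1^-13 = +1.
(a,b)_17: α=1, u≡9; β=2, v≡5 (mod 17); (9|17)=+1, (5|17)=-1; sign (−1)^0·+1^2·-1^1 = -1.
(a,b)_23: α=2, u≡3; β=7, v≡11 (mod 23); (3|23)=+1, (11|23)=-1; sign (−1)^0·+1^7·-1^2 = +1.
(a,b)_11: α=2, u≡6; β=9, v≡1 (mod 11); (6|11)=-1, (1|11)=+1; sign (−1)^0·-1^9·+1^2 = -1.
(a,b)_5: α=-4, u≡4; β=-8, v≡1 (mod 5); (4|5)=+1, (1|5)=+1; sign (−1)^0·+1^-8·+1^-4 = +1.
(a,b)_19: α=1, u≡8; β=3, v≡11 (mod 19); (8|19)=-1, (11|19)=+1; sign (−1)^1·-1^3·+1^1 = +1.
(a,b)_2: α=2, β=-2; u≡5, v≡3 (mod 8); ε(u)ε(v)=0·1, αω(v)=2·1, βω(u)=-2·1; sum ≡ 0  ⇒  +1.
(a,b)_13: α=3, u≡1; β=6, v≡12 (mod 13); (1|13)=+1, (12|13)=+1; sign (−1)^0·+1^6·+1^3 = +1.
(a,b)_47: α=2, u≡11; β=0, v≡14 (mod 47); (11|47)=-1, (14|47)=+1; sign (−1)^0·-1^0·+1^2 = +1.
Ram(-88179, -14421) = {7, 11, 17, ∞}; no ℚ_7-point on the conic.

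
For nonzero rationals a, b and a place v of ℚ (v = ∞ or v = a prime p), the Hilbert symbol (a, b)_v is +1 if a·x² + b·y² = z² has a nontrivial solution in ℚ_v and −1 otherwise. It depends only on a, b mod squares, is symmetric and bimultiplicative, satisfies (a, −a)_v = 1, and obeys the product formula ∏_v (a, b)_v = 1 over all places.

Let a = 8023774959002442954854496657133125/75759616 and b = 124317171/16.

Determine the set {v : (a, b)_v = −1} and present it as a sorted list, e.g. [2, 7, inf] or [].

Mod squares: a ≡ 317699437, b ≡ 13813019. Check v ∈ {∞, 2, 3, 5, 7, 11, 17, 19, 23, 29, 43, 53}.
v=53: a=53^3·(≡28), b=53^1·(≡19) mod 53; (28|53)=+1, (19|53)=-1; (−1)^{3·1·26}·(+1)^1·(-1)^3 = -1.
v=17: a=17^-2·(≡12), b=17^0·(≡4) mod 17; (12|17)=-1, (4|17)=+1; (−1)^{-2·0·8}·(-1)^0·(+1)^-2 = +1.
v=7: a=7^4·(≡3), b=7^0·(≡3) mod 7; (3|7)=-1, (3|7)=-1; (−1)^{4·0·3}·(-1)^0·(-1)^4 = +1.
v=3: a=3^6·(≡1), b=3^2·(≡2) mod 3; (1|3)=+1, (2|3)=-1; (−1)^{6·2·1}·(+1)^2·(-1)^6 = +1.
v=23: a=23^1·(≡18), b=23^0·(≡2) mod 23; (18|23)=+1, (2|23)=+1; (−1)^{1·0·11}·(+1)^0·(+1)^1 = +1.
v=19: a=19^3·(≡5), b=19^1·(≡7) mod 19; (5|19)=+1, (7|19)=+1; (−1)^{3·1·9}·(+1)^1·(+1)^3 = -1.
v=∞: 317699437 > 0 and 13813019 > 0  ⇒  (a,b)_∞ = +1.
v=29: a=29^3·(≡3), b=29^1·(≡3) mod 29; (3|29)=-1, (3|29)=-1; (−1)^{3·1·14}·(-1)^1·(-1)^3 = +1.
v=11: a=11^5·(≡6), b=11^1·(≡8) mod 11; (6|11)=-1, (8|11)=-1; (−1)^{5·1·5}·(-1)^1·(-1)^5 = -1.
v=5: a=5^4·(≡3), b=5^0·(≡1) mod 5; (3|5)=-1, (1|5)=+1; (−1)^{4·0·2}·(-1)^0·(+1)^4 = +1.
v=2: v_2(a)=-18, v_2(b)=-4; units ≡ 5, 3 (mod 8); ε·ε+αω+βω = 0·1+-18·1+-4·1 ≡ 0  ⇒  (a,b)_2 = +1.
v=43: a=43^3·(≡35), b=43^1·(≡21) mod 43; (35|43)=+1, (21|43)=+1; (−1)^{3·1·21}·(+1)^1·(+1)^3 = -1.
Ram(317699437, 13813019) = {11, 19, 43, 53}; no ℚ_11-point on the conic.

[11, 19, 43, 53]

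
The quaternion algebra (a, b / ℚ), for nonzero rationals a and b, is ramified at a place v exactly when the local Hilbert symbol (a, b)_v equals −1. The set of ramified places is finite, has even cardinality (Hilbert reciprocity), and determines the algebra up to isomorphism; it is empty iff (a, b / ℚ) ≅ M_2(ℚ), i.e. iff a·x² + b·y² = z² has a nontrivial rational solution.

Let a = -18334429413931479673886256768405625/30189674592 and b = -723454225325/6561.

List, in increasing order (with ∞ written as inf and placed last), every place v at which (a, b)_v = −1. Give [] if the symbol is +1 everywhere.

[2, 13, 19, 29, 31, inf]

Mod squares: a ≡ -5913622, b ≡ -222053. Check v ∈ {∞, 2, 3, 5, 7, 11, 13, 19, 23, 29, 31}.
v=13: a=13^3·(≡7), b=13^1·(≡12) mod 13; (7|13)=-1, (12|13)=+1; (−1)^{3·1·6}·(-1)^1·(+1)^3 = -1.
v=19: a=19^14·(≡2), b=19^5·(≡17) mod 19; (2|19)=-1, (17|19)=+1; (−1)^{14·5·9}·(-1)^5·(+1)^14 = -1.
v=31: a=31^3·(≡13), b=31^1·(≡23) mod 31; (13|31)=-1, (23|31)=-1; (−1)^{3·1·15}·(-1)^1·(-1)^3 = -1.
v=23: a=23^1·(≡1), b=23^0·(≡12) mod 23; (1|23)=+1, (12|23)=+1; (−1)^{1·0·11}·(+1)^0·(+1)^1 = +1.
v=5: a=5^4·(≡3), b=5^2·(≡2) mod 5; (3|5)=-1, (2|5)=-1; (−1)^{4·2·2}·(-1)^2·(-1)^4 = +1.
v=∞: -5913622 < 0 and -222053 < 0  ⇒  (a,b)_∞ = -1.
v=11: a=11^-1·(≡1), b=11^0·(≡3) mod 11; (1|11)=+1, (3|11)=+1; (−1)^{-1·0·5}·(+1)^0·(+1)^-1 = +1.
v=29: a=29^3·(≡3), b=29^1·(≡22) mod 29; (3|29)=-1, (22|29)=+1; (−1)^{3·1·14}·(-1)^1·(+1)^3 = -1.
v=2: v_2(a)=-5, v_2(b)=0; units ≡ 5, 3 (mod 8); ε·ε+αω+βω = 0·1+-5·1+0·1 ≡ 1  ⇒  (a,b)_2 = -1.
v=3: a=3^-6·(≡2), b=3^-8·(≡1) mod 3; (2|3)=-1, (1|3)=+1; (−1)^{-6·-8·1}·(-1)^-8·(+1)^-6 = +1.
v=7: a=7^-6·(≡6), b=7^0·(≡4) mod 7; (6|7)=-1, (4|7)=+1; (−1)^{-6·0·3}·(-1)^0·(+1)^-6 = +1.
Ram(-5913622, -222053) = {2, 13, 19, 29, 31, ∞}; no ℚ_2-point on the conic.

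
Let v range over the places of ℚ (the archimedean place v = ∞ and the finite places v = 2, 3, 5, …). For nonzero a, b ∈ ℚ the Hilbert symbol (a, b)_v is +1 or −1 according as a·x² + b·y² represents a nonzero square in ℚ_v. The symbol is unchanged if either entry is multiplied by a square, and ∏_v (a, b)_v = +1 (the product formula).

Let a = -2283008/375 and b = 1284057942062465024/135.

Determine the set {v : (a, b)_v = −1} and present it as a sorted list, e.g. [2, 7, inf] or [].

(a, b) ≡ (-2730, 1785) mod (ℚ^×)²; places V = {2, 3, 5, 7, 13, 17, ∞}.
(a,b)_2: α=9, β=16; u≡3, v≡1 (mod 8); ε(u)ε(v)=1·0, αω(v)=9·0, βω(u)=16·1; sum ≡ 0  ⇒  +1.
(a,b)_17: α=0, u≡7; β=1, v≡7 (mod 17); (7|17)=-1, (7|17)=-1; sign (−1)^0·-1^1·-1^0 = -1.
(a,b)_13: α=1, u≡6; β=4, v≡1 (mod 13); (6|13)=-1, (1|13)=+1; sign (−1)^0·-1^4·+1^1 = +1.
(a,b)_3: α=-1, u≡2; β=-3, v≡1 (mod 3); (2|3)=-1, (1|3)=+1; sign (−1)^1·-1^-3·+1^-1 = +1.
(a,b)_5: α=-3, u≡4; β=-1, v≡2 (mod 5); (4|5)=+1, (2|5)=-1; sign (−1)^0·+1^-1·-1^-3 = -1.
(a,b)_7: α=3, u≡2; β=9, v≡3 (mod 7); (2|7)=+1, (3|7)=-1; sign (−1)^1·+1^9·-1^3 = +1.
(a,b)_∞: sgn(-2730)=−, sgn(1785)=+, so +1.
|Ram(-2730, 1785)| = 2, even; anisotropic at {5, 17}.

[5, 17]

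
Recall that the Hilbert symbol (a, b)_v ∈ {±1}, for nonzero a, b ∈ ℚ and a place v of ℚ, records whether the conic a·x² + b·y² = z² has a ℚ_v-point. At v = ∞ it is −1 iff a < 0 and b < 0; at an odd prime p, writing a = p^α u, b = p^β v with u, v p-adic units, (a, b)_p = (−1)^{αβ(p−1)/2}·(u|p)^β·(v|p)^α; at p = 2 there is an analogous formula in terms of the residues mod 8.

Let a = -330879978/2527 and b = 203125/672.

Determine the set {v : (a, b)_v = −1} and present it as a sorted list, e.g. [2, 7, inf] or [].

(a, b) ≡ (-6006, 546) mod (ℚ^×)²; places V = {2, 3, 5, 7, 11, 13, 19, 23, ∞}.
(a,b)_2: α=1, β=-5; u≡5, v≡1 (mod 8); ε(u)ε(v)=0·0, αω(v)=1·0, βω(u)=-5·1; sum ≡ 1  ⇒  -1.
(a,b)_7: α=-1, u≡3; β=-1, v≡4 (mod 7); (3|7)=-1, (4|7)=+1; sign (−1)^1·-1^-1·+1^-1 = +1.
(a,b)_23: α=2, u≡22; β=0, v≡7 (mod 23); (22|23)=-1, (7|23)=-1; sign (−1)^0·-1^0·-1^2 = +1.
(a,b)_19: α=-2, u≡9; β=0, v≡13 (mod 19); (9|19)=+1, (13|19)=-1; sign (−1)^0·+1^0·-1^-2 = +1.
(a,b)_∞: sgn(-6006)=−, sgn(546)=+, so +1.
(a,b)_3: α=7, u≡2; β=-1, v≡2 (mod 3); (2|3)=-1, (2|3)=-1; sign (−1)^1·-1^-1·-1^7 = -1.
(a,b)_11: α=1, u≡1; β=0, v≡10 (mod 11); (1|11)=+1, (10|11)=-1; sign (−1)^0·+1^0·-1^1 = -1.
(a,b)_13: α=1, u≡6; β=1, v≡10 (mod 13); (6|13)=-1, (10|13)=+1; sign (−1)^0·-1^1·+1^1 = -1.
(a,b)_5: α=0, u≡1; β=6, v≡4 (mod 5); (1|5)=+1, (4|5)=+1; sign (−1)^0·+1^6·+1^0 = +1.
Ram(-6006, 546) = {2, 3, 11, 13}; no ℚ_2-point on the conic.

[2, 3, 11, 13]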